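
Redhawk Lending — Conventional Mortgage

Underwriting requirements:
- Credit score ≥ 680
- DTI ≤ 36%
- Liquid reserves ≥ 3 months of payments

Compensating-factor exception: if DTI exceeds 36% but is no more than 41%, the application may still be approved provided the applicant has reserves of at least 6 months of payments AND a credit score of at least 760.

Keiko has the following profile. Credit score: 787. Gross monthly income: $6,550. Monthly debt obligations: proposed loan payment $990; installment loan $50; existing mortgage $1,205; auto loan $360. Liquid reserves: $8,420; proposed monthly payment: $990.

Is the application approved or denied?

Approved

Credit score 787 ≥ 680 (meets base)
Total debts = (990 + 50 + 1,205 + 360) = 2,605. DTI = 2,605/6,550 = 39.8% > 36% — standard DTI limit exceeded.
Reserves = 8,420/990 = 8.5 months ≥ 3
39.8% falls in the override range (36%–41%), so the compensating-factor test applies.
Reserves 8.5 ≥ 6 months; credit score 787 ≥ 760.
Both compensating conditions met → exception applies.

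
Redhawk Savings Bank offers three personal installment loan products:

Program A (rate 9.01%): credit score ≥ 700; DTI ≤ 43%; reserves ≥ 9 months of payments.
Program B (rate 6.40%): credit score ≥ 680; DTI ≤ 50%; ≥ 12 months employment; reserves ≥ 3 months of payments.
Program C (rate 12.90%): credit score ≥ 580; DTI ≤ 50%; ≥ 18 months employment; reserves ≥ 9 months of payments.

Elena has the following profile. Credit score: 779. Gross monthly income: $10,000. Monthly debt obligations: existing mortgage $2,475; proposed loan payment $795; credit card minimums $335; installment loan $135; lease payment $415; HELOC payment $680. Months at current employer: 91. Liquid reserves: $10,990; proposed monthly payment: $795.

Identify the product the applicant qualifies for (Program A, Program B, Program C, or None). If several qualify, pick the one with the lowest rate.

Total debts = (2,475 + 795 + 335 + 135 + 415 + 680) = 4,835; DTI = 4,835/10,000 = 48.4%.
Reserves = 10,990/795 = 13.8 months.
Program A: score 779 ≥ 700; DTI 48.4% > 43%; reserves 13.8 ≥ 9 mo → does not qualify.
Program B: score 779 ≥ 680; DTI 48.4% ≤ 50%; employment 91 ≥ 12 mo; reserves 13.8 ≥ 3 mo → qualifies.
Program C: score 779 ≥ 580; DTI 48.4% ≤ 50%; employment 91 ≥ 18 mo; reserves 13.8 ≥ 9 mo → qualifies.
Qualifying: Program B, Program C. Lowest rate is 6.40% → Program B.

Program B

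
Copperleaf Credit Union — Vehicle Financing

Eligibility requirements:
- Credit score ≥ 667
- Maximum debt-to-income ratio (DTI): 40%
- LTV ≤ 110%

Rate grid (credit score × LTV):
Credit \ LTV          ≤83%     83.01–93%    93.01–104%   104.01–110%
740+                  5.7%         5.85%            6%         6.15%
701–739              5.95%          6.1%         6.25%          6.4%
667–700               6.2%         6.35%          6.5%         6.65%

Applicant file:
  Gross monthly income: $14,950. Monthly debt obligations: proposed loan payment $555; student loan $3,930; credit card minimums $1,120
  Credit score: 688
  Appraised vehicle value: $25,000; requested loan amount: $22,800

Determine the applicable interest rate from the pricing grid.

6.35%

Credit score 688 ≥ 667; Total monthly debts = (555 + 3,930 + 1,120) = 5,605. DTI: 5,605 ÷ 14,950 = 37.5%, within the 40% cap
LTV: 22,800 ÷ 25,000 = 91.2%, within 110% cap
Credit 688 → row 667–700; LTV 91.2% → column 83.01–93%. Grid cell → 6.35%.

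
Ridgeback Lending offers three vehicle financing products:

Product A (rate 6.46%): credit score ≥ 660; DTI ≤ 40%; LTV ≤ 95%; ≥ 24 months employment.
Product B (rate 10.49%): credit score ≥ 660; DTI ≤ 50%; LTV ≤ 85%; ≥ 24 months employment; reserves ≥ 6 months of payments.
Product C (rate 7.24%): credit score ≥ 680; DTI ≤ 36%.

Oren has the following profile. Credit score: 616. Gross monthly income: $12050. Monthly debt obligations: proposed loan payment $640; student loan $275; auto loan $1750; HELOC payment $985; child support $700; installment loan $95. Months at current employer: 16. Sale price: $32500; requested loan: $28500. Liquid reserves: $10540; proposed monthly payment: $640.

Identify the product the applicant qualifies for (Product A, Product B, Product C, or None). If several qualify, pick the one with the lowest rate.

Total debts = (640 + 275 + 1,750 + 985 + 700 + 95) = 4,445; DTI = 4,445/12,050 = 36.9%.
LTV = 28,500/32,500 = 87.7%.
Reserves = 10,540/640 = 16.5 months.
Product A: score 616 < 660; DTI 36.9% ≤ 40%; LTV 87.7% ≤ 95%; employment 16 < 24 mo → does not qualify.
Product B: score 616 < 660; DTI 36.9% ≤ 50%; LTV 87.7% > 85%; employment 16 < 24 mo; reserves 16.5 ≥ 6 mo → does not qualify.
Product C: score 616 < 680; DTI 36.9% > 36% → does not qualify.

None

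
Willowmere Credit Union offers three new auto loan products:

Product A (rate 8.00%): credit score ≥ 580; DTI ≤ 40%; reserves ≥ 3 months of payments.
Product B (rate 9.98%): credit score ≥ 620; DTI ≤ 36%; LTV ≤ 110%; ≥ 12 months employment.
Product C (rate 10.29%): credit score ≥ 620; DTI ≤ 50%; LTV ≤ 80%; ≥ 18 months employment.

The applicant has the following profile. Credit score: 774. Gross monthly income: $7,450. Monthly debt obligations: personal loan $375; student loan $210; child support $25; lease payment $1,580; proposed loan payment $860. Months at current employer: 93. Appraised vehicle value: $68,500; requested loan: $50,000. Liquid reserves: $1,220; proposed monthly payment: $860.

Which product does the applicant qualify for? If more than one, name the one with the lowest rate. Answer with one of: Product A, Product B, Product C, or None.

Total debts = (375 + 210 + 25 + 1,580 + 860) = 3,050; DTI = 3,050/7,450 = 40.9%.
LTV = 50,000/68,500 = 73%.
Reserves = 1,220/860 = 1.4 months.
Product A: score 774 ≥ 580; DTI 40.9% > 40%; reserves 1.4 < 3 mo → does not qualify.
Product B: score 774 ≥ 620; DTI 40.9% > 36%; LTV 73% ≤ 110%; employment 93 ≥ 12 mo → does not qualify.
Product C: score 774 ≥ 620; DTI 40.9% ≤ 50%; LTV 73% ≤ 80%; employment 93 ≥ 18 mo → qualifies.

Product C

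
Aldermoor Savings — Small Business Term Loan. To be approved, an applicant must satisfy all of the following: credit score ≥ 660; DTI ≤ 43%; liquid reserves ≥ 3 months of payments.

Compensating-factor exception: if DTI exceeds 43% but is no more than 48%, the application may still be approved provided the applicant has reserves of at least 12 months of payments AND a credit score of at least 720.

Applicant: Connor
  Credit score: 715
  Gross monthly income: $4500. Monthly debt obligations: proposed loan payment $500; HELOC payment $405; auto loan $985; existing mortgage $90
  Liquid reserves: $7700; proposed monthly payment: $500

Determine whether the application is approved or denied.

Denied

Credit score 715 ≥ 660 (meets base)
Total debts = (500 + 405 + 985 + 90) = 1,980. DTI: 1,980 ÷ 4,500 = 44%, over the 43% base limit.
Liquid reserves cover 7,700/500 = 15.4 months — ≥ 3 required
DTI 44% is within the 43%–48% exception band; checking compensating factors.
Reserves 15.4 ≥ 12 months; credit score 715 < 720.
Compensating-factor requirement not fully met.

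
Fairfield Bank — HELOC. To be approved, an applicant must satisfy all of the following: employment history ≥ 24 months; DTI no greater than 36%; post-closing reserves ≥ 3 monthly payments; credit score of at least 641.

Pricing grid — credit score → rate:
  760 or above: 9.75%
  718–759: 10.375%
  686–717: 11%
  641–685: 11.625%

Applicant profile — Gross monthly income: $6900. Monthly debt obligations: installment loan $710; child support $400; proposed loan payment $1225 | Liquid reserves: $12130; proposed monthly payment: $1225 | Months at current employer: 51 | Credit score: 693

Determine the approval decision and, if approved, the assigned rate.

Approved at 11%

Credit score 693 ≥ 641 (meets minimum)
Reserves: 12,130 ÷ 1,225 = 9.9 months (meets 3-month minimum)
Total monthly debts = (710 + 400 + 1,225) = 2,335. DTI: 2,335 ÷ 6,900 = 33.8%, within the 36% cap
Employment 51 ≥ 24 months
All requirements met. Score 693 falls in the 686–717 tier → 11%.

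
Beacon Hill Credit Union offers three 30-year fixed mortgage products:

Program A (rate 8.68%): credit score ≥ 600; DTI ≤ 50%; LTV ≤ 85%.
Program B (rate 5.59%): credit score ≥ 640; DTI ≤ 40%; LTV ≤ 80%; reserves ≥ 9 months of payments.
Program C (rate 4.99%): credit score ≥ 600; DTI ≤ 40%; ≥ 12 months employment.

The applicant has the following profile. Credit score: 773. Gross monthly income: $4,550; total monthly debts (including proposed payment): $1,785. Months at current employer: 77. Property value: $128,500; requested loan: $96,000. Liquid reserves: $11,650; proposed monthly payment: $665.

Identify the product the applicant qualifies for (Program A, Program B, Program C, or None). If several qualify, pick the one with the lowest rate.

DTI = 1,785/4,550 = 39.2%.
LTV = 96,000/128,500 = 74.7%.
Reserves = 11,650/665 = 17.5 months.
Program A: score 773 ≥ 600; DTI 39.2% ≤ 50%; LTV 74.7% ≤ 85% → qualifies.
Program B: score 773 ≥ 640; DTI 39.2% ≤ 40%; LTV 74.7% ≤ 80%; reserves 17.5 ≥ 9 mo → qualifies.
Program C: score 773 ≥ 600; DTI 39.2% ≤ 40%; employment 77 ≥ 12 mo → qualifies.
Qualifying: Program A, Program B, Program C. Lowest rate is 4.99% → Program C.

Program C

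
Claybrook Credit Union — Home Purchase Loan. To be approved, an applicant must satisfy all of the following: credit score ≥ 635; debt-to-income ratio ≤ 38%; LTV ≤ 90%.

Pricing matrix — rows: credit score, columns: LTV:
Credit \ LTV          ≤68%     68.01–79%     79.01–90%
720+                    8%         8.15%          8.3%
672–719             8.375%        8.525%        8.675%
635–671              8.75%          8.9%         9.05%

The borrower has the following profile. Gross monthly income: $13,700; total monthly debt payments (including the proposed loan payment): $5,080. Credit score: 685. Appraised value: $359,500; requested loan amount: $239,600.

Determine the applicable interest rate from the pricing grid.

Credit score 685 ≥ 635; Debt-to-income = 5,080/13,700 = 37.1% — meets 38% limit
LTV: 239,600 ÷ 359,500 = 66.6%, within 90% cap
Credit 685 → row 672–719; LTV 66.6% → column ≤68%. Grid cell → 8.375%.

8.375%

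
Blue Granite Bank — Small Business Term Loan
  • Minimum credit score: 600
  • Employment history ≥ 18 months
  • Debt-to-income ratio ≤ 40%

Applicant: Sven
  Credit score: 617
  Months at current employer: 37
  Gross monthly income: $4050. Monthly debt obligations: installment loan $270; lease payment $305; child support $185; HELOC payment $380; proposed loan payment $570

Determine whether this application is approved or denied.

Denied

Credit score 617 ≥ 600 (meets)
Employment 37 ≥ 18 months
Total monthly debts = (270 + 305 + 185 + 380 + 570) = 1,710. Debt-to-income = 1,710/4,050 = 42.2% — over 40% limit
Fails on DTI.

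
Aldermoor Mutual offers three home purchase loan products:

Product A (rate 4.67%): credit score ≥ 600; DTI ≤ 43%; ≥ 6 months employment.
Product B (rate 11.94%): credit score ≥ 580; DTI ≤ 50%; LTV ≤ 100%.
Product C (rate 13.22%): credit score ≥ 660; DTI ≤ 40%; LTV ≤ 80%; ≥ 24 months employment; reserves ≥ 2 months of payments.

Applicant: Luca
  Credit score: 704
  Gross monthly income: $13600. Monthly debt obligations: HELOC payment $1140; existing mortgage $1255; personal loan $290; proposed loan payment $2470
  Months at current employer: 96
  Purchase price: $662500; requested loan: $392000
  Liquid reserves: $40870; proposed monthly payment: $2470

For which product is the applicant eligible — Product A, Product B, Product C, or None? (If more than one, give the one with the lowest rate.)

Total debts = (1,140 + 1,255 + 290 + 2,470) = 5,155; DTI = 5,155/13,600 = 37.9%.
LTV = 392,000/662,500 = 59.2%.
Reserves = 40,870/2,470 = 16.5 months.
Product A: score 704 ≥ 600; DTI 37.9% ≤ 43%; employment 96 ≥ 6 mo → qualifies.
Product B: score 704 ≥ 580; DTI 37.9% ≤ 50%; LTV 59.2% ≤ 100% → qualifies.
Product C: score 704 ≥ 660; DTI 37.9% ≤ 40%; LTV 59.2% ≤ 80%; employment 96 ≥ 24 mo; reserves 16.5 ≥ 2 mo → qualifies.
Qualifying: Product A, Product B, Product C. Lowest rate is 4.67% → Product A.

Product A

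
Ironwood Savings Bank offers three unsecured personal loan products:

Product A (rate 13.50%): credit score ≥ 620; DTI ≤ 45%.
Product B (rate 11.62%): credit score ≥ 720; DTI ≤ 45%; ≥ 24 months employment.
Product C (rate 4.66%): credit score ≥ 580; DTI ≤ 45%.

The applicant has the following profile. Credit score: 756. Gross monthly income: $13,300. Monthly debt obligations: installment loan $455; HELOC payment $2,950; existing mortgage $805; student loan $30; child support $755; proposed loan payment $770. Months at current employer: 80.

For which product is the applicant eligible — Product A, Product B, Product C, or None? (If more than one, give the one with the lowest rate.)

Product C

Total debts = (455 + 2,950 + 805 + 30 + 755 + 770) = 5,765; DTI = 5,765/13,300 = 43.3%.
Product A: score 756 ≥ 620; DTI 43.3% ≤ 45% → qualifies.
Product B: score 756 ≥ 720; DTI 43.3% ≤ 45%; employment 80 ≥ 24 mo → qualifies.
Product C: score 756 ≥ 580; DTI 43.3% ≤ 45% → qualifies.
Qualifying: Product A, Product B, Product C. Lowest rate is 4.66% → Product C.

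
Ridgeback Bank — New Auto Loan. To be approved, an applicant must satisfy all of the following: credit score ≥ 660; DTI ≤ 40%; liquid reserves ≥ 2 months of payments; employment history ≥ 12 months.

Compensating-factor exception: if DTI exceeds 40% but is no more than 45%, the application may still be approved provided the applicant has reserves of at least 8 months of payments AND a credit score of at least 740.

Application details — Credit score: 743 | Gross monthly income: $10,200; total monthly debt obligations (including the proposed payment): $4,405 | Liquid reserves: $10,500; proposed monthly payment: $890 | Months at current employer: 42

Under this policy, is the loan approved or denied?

Approved

Credit score 743 ≥ 660 (meets base)
DTI = 4,405/10,200 = 43.2% > 40% — standard DTI limit exceeded.
Reserves: 10,500 ÷ 890 = 11.8 months (meets 2-month minimum)
Employment 42 ≥ 12 months
DTI 43.2% is within the 40%–45% exception band; checking compensating factors.
Override check — reserves: 11.8 mo (ok); score: 743 (ok).
Both override conditions satisfied; DTI exception granted.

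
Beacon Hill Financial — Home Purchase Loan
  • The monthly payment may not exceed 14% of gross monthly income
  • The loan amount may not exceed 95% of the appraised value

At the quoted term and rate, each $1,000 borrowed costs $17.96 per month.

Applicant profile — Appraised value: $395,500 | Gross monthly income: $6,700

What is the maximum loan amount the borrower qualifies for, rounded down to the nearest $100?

Payment cap: 14% × $6,700 = $938/month.
At $17.96 per $1,000, that supports 938/17.96 × 1,000 ≈ $52,227 → $52,200.
LTV cap: 95% × $395,500 = $375,725 → $375,700.
Binding constraint: payment-to-income.

$52,200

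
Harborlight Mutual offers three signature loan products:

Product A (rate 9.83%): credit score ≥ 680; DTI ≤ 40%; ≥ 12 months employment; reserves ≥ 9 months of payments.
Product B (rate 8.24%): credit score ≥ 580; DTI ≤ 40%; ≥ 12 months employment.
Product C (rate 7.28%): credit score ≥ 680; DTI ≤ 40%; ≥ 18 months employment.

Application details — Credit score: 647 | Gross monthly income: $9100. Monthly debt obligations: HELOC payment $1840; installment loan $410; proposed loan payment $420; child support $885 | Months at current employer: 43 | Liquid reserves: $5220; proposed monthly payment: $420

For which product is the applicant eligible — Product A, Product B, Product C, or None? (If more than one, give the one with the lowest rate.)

Total debts = (1,840 + 410 + 420 + 885) = 3,555; DTI = 3,555/9,100 = 39.1%.
Reserves = 5,220/420 = 12.4 months.
Product A: score 647 < 680; DTI 39.1% ≤ 40%; employment 43 ≥ 12 mo; reserves 12.4 ≥ 9 mo → does not qualify.
Product B: score 647 ≥ 580; DTI 39.1% ≤ 40%; employment 43 ≥ 12 mo → qualifies.
Product C: score 647 < 680; DTI 39.1% ≤ 40%; employment 43 ≥ 18 mo → does not qualify.

Product B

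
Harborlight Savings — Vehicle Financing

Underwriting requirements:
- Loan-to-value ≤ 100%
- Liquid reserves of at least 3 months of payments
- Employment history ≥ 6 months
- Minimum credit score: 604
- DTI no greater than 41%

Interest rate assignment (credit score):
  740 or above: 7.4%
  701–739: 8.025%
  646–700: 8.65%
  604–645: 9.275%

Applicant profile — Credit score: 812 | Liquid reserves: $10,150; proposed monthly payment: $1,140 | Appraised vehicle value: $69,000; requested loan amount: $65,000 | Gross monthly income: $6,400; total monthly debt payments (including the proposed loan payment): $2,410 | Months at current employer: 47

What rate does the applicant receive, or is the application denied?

Credit score 812 ≥ 604 (meets minimum)
Reserves: 10,150 ÷ 1,140 = 8.9 months (meets 3-month minimum)
DTI: 2,410 ÷ 6,400 = 37.7%, within the 41% cap
Employment 47 ≥ 6 months
LTV = 65,000/69,000 = 94.2% ≤ 100%
All requirements met. Score 812 falls in the 740 or above tier → 7.4%.

Approved at 7.4%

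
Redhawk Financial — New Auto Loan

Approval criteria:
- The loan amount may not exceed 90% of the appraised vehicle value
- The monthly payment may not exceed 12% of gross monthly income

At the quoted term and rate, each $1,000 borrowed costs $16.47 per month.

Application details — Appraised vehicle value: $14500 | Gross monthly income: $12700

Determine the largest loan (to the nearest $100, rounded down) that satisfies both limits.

$13,000

Payment cap: 12% × $12,700 = $1,524/month.
At $16.47 per $1,000, that supports 1,524/16.47 × 1,000 ≈ $92,531 → $92,500.
LTV cap: 90% × $14,500 = $13,050 → $13,000.
Binding constraint: loan-to-value.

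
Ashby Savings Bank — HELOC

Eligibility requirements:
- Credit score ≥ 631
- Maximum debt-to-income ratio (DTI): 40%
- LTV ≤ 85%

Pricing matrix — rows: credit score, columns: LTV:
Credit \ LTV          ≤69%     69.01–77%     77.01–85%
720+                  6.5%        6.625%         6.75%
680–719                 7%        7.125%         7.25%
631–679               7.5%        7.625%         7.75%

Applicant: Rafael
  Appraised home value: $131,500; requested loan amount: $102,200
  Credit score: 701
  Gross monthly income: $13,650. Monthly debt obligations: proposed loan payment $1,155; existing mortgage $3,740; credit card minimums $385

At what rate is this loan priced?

7.25%

Credit score 701 ≥ 631; Total monthly debts = (1,155 + 3,740 + 385) = 5,280. DTI = 5,280/13,650 = 38.7% ≤ 40%
LTV = 102,200/131,500 = 77.7% ≤ 85%
Row: 701 falls in 680–719. Column: 77.7% falls in 77.01–85%. Rate = 7.25%.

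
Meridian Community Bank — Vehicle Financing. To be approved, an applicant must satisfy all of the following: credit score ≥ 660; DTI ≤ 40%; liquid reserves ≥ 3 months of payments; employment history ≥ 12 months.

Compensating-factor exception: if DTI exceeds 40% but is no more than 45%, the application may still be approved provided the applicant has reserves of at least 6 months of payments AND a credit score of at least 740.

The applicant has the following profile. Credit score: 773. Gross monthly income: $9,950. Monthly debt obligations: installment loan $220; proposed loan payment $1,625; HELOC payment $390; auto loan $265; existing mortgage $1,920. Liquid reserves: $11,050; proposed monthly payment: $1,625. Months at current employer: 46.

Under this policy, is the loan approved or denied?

Approved

Credit score 773 ≥ 660 (meets base)
Total debts = (220 + 1,625 + 390 + 265 + 1,920) = 4,420. DTI: 4,420 ÷ 9,950 = 44.4%, over the 40% base limit.
Liquid reserves cover 11,050/1,625 = 6.8 months — ≥ 3 required
Employment 46 ≥ 12 months
44.4% falls in the override range (40%–45%), so the compensating-factor test applies.
Reserves 6.8 ≥ 6 months; credit score 773 ≥ 740.
Both override conditions satisfied; DTI exception granted.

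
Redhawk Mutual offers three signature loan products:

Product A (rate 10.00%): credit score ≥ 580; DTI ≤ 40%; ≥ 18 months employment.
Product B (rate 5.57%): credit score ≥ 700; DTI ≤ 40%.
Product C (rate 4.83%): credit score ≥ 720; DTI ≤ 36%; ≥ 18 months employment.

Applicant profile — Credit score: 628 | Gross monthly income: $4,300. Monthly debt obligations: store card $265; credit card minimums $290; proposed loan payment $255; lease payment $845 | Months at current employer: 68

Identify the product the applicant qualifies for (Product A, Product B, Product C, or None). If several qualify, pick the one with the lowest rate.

Product A

Total debts = (265 + 290 + 255 + 845) = 1,655; DTI = 1,655/4,300 = 38.5%.
Product A: score 628 ≥ 580; DTI 38.5% ≤ 40%; employment 68 ≥ 18 mo → qualifies.
Product B: score 628 < 700; DTI 38.5% ≤ 40% → does not qualify.
Product C: score 628 < 720; DTI 38.5% > 36%; employment 68 ≥ 18 mo → does not qualify.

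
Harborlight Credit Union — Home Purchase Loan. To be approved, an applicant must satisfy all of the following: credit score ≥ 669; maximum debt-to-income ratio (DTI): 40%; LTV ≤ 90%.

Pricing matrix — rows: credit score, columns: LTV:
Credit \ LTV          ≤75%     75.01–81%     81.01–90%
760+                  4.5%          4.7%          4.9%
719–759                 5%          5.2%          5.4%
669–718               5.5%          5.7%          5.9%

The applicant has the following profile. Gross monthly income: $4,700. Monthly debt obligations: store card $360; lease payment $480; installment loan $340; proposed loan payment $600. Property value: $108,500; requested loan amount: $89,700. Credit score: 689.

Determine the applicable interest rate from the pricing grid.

Credit score 689 ≥ 669; Total monthly debts = (360 + 480 + 340 + 600) = 1,780. DTI: 1,780 ÷ 4,700 = 37.9%, within the 40% cap
Loan-to-value = 89,700/108,500 = 82.7% — pass (90% max)
Row: 689 falls in 669–718. Column: 82.7% falls in 81.01–90%. Rate = 5.9%.

5.9%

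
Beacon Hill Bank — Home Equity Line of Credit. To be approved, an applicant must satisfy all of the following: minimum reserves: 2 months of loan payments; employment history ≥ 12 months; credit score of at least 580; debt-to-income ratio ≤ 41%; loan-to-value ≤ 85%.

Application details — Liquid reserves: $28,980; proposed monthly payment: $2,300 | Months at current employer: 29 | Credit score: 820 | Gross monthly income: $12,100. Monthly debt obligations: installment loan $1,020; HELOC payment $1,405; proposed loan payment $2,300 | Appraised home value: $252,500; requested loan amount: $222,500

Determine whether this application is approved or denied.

Liquid reserves cover 28,980/2,300 = 12.6 months — ≥ 2 required
Employment 29 ≥ 12 months
Credit score 820 ≥ 580 (meets)
Total monthly debts = (1,020 + 1,405 + 2,300) = 4,725. DTI: 4,725 ÷ 12,100 = 39%, within the 41% cap
LTV: 222,500 ÷ 252,500 = 88.1%, exceeds 85% cap
Fails on LTV.

Denied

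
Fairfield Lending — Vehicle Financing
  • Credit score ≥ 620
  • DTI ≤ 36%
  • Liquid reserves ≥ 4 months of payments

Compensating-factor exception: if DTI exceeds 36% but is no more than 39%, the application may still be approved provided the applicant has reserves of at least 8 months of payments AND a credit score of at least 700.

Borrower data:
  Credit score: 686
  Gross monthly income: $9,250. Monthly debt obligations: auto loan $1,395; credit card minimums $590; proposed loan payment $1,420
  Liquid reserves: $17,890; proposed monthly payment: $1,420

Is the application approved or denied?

Credit score 686 ≥ 620 (meets base)
Total debts = (1,395 + 590 + 1,420) = 3,405. DTI = 3,405/9,250 = 36.8% > 36% — standard DTI limit exceeded.
Reserves: 17,890 ÷ 1,420 = 12.6 months (meets 4-month minimum)
DTI 36.8% is within the 36%–39% exception band; checking compensating factors.
Reserves 12.6 ≥ 8 months; credit score 686 < 700.
Override conditions not both satisfied; exception does not apply.

Denied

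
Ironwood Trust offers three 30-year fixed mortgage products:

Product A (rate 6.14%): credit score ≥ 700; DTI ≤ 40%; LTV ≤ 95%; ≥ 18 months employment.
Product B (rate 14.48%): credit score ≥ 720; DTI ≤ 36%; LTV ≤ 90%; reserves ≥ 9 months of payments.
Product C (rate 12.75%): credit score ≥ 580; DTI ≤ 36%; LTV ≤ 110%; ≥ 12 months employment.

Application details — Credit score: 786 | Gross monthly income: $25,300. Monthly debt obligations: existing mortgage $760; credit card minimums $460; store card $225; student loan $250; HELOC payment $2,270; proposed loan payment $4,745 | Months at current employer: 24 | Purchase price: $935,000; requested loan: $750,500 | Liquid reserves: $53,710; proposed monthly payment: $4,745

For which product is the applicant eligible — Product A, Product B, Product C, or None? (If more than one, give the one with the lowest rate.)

Product A

Total debts = (760 + 460 + 225 + 250 + 2,270 + 4,745) = 8,710; DTI = 8,710/25,300 = 34.4%.
LTV = 750,500/935,000 = 80.3%.
Reserves = 53,710/4,745 = 11.3 months.
Product A: score 786 ≥ 700; DTI 34.4% ≤ 40%; LTV 80.3% ≤ 95%; employment 24 ≥ 18 mo → qualifies.
Product B: score 786 ≥ 720; DTI 34.4% ≤ 36%; LTV 80.3% ≤ 90%; reserves 11.3 ≥ 9 mo → qualifies.
Product C: score 786 ≥ 580; DTI 34.4% ≤ 36%; LTV 80.3% ≤ 110%; employment 24 ≥ 12 mo → qualifies.
Qualifying: Product A, Product B, Product C. Lowest rate is 6.14% → Product A.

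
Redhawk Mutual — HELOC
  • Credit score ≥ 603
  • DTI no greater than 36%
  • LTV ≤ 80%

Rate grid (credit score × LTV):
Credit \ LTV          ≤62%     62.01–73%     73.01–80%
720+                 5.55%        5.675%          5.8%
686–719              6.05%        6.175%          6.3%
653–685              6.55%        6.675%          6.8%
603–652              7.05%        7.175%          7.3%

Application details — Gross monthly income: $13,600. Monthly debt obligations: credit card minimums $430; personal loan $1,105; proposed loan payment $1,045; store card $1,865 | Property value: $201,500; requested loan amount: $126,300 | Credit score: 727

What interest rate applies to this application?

Credit score 727 ≥ 603; Total monthly debts = (430 + 1,105 + 1,045 + 1,865) = 4,445. DTI: 4,445 ÷ 13,600 = 32.7%, within the 36% cap
Loan-to-value = 126,300/201,500 = 62.7% — pass (80% max)
Score 727 is in the 720+ band; LTV 62.7% is in the 62.01–73% band → 5.675%.

5.675%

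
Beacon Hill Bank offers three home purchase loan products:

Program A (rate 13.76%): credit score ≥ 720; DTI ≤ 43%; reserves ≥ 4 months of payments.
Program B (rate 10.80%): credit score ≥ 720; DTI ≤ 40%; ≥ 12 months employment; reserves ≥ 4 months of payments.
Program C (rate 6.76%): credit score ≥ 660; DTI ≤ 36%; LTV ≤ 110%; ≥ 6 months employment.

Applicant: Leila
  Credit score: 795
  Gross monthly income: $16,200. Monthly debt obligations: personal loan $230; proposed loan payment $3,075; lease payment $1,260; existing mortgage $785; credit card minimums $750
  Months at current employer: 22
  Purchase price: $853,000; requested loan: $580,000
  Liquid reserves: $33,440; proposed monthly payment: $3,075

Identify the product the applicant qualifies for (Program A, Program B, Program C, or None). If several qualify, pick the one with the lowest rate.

Total debts = (230 + 3,075 + 1,260 + 785 + 750) = 6,100; DTI = 6,100/16,200 = 37.7%.
LTV = 580,000/853,000 = 68%.
Reserves = 33,440/3,075 = 10.9 months.
Program A: score 795 ≥ 720; DTI 37.7% ≤ 43%; reserves 10.9 ≥ 4 mo → qualifies.
Program B: score 795 ≥ 720; DTI 37.7% ≤ 40%; employment 22 ≥ 12 mo; reserves 10.9 ≥ 4 mo → qualifies.
Program C: score 795 ≥ 660; DTI 37.7% > 36%; LTV 68% ≤ 110%; employment 22 ≥ 6 mo → does not qualify.
Qualifying: Program A, Program B. Lowest rate is 10.80% → Program B.

Program B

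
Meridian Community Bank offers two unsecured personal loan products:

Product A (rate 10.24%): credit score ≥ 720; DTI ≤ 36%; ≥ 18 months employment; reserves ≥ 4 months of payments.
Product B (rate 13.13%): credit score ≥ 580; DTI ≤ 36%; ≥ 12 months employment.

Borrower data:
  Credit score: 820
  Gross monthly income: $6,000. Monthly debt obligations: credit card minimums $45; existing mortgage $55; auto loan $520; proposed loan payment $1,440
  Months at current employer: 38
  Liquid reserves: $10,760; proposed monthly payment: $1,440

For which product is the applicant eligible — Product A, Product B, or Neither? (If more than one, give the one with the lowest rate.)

Total debts = (45 + 55 + 520 + 1,440) = 2,060; DTI = 2,060/6,000 = 34.3%.
Reserves = 10,760/1,440 = 7.5 months.
Product A: score 820 ≥ 720; DTI 34.3% ≤ 36%; employment 38 ≥ 18 mo; reserves 7.5 ≥ 4 mo → qualifies.
Product B: score 820 ≥ 580; DTI 34.3% ≤ 36%; employment 38 ≥ 12 mo → qualifies.
Qualifying: Product A, Product B. Lowest rate is 10.24% → Product A.

Product A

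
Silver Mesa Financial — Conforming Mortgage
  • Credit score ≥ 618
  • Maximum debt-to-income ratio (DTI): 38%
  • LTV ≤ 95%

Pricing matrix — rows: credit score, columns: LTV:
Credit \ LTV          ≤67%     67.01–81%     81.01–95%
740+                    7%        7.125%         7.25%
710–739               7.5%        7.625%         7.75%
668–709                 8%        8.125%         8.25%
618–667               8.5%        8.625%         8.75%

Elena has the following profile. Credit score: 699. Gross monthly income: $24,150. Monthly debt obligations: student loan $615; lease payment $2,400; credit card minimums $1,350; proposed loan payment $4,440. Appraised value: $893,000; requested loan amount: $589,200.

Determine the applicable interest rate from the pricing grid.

Credit score 699 ≥ 618; Total monthly debts = (615 + 2,400 + 1,350 + 4,440) = 8,805. DTI: 8,805 ÷ 24,150 = 36.5%, within the 38% cap
LTV: 589,200 ÷ 893,000 = 66%, within 95% cap
Row: 699 falls in 668–709. Column: 66% falls in ≤67%. Rate = 8%.

8%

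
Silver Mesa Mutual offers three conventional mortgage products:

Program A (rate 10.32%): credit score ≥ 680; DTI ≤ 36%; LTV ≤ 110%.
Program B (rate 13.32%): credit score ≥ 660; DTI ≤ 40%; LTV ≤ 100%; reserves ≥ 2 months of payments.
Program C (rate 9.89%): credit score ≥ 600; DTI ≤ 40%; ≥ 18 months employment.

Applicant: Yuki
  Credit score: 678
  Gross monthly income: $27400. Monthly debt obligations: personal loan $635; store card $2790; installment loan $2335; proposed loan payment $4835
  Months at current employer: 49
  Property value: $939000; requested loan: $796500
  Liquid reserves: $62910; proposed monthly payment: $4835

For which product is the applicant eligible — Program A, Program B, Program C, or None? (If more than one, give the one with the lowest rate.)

Program C

Total debts = (635 + 2,790 + 2,335 + 4,835) = 10,595; DTI = 10,595/27,400 = 38.7%.
LTV = 796,500/939,000 = 84.8%.
Reserves = 62,910/4,835 = 13.0 months.
Program A: score 678 < 680; DTI 38.7% > 36%; LTV 84.8% ≤ 110% → does not qualify.
Program B: score 678 ≥ 660; DTI 38.7% ≤ 40%; LTV 84.8% ≤ 100%; reserves 13.0 ≥ 2 mo → qualifies.
Program C: score 678 ≥ 600; DTI 38.7% ≤ 40%; employment 49 ≥ 18 mo → qualifies.
Qualifying: Program B, Program C. Lowest rate is 9.89% → Program C.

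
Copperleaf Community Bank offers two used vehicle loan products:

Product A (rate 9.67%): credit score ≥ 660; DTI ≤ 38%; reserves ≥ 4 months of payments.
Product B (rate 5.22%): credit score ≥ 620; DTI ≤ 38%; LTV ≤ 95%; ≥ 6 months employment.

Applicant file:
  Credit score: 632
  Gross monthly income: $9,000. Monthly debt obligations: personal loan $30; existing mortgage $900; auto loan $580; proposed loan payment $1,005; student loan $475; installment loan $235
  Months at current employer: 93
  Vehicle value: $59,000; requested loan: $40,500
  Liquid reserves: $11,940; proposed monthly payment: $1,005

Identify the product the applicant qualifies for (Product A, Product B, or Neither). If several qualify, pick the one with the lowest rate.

Product B

Total debts = (30 + 900 + 580 + 1,005 + 475 + 235) = 3,225; DTI = 3,225/9,000 = 35.8%.
LTV = 40,500/59,000 = 68.6%.
Reserves = 11,940/1,005 = 11.9 months.
Product A: score 632 < 660; DTI 35.8% ≤ 38%; reserves 11.9 ≥ 4 mo → does not qualify.
Product B: score 632 ≥ 620; DTI 35.8% ≤ 38%; LTV 68.6% ≤ 95%; employment 93 ≥ 6 mo → qualifies.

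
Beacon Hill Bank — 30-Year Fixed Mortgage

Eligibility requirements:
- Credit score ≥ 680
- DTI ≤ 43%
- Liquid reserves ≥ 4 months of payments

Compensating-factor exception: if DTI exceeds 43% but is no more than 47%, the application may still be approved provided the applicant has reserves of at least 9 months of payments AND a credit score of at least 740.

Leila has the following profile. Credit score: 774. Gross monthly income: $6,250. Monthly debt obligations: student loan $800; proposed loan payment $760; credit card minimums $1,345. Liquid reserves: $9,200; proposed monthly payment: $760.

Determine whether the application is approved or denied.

Credit score 774 ≥ 680 (meets base)
Total debts = (800 + 760 + 1,345) = 2,905. DTI = 2,905/6,250 = 46.5% > 43% — standard DTI limit exceeded.
Reserves: 9,200 ÷ 760 = 12.1 months (meets 4-month minimum)
46.5% falls in the override range (43%–47%), so the compensating-factor test applies.
Override check — reserves: 12.1 mo (ok); score: 774 (ok).
Both compensating conditions met → exception applies.

Approved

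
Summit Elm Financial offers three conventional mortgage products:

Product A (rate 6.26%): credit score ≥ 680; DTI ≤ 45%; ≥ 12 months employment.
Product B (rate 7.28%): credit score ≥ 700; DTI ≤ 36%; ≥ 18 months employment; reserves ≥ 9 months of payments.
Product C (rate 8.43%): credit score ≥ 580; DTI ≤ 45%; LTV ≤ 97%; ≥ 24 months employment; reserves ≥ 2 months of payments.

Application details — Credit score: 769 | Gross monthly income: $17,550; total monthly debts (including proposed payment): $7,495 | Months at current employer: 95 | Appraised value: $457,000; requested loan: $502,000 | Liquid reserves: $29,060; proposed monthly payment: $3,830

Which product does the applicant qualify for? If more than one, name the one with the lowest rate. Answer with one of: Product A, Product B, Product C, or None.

DTI = 7,495/17,550 = 42.7%.
LTV = 502,000/457,000 = 109.8%.
Reserves = 29,060/3,830 = 7.6 months.
Product A: score 769 ≥ 680; DTI 42.7% ≤ 45%; employment 95 ≥ 12 mo → qualifies.
Product B: score 769 ≥ 700; DTI 42.7% > 36%; employment 95 ≥ 18 mo; reserves 7.6 < 9 mo → does not qualify.
Product C: score 769 ≥ 580; DTI 42.7% ≤ 45%; LTV 109.8% > 97%; employment 95 ≥ 24 mo; reserves 7.6 ≥ 2 mo → does not qualify.

Product A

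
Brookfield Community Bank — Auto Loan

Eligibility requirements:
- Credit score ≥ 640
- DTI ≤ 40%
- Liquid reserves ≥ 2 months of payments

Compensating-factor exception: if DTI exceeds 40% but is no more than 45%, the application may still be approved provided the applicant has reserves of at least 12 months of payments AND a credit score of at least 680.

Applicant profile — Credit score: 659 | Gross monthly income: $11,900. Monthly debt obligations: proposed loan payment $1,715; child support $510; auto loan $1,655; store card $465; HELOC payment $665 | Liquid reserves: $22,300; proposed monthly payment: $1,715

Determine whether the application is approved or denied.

Denied

Credit score 659 ≥ 640 (meets base)
Total debts = (1,715 + 510 + 1,655 + 465 + 665) = 5,010. DTI: 5,010 ÷ 11,900 = 42.1%, over the 40% base limit.
Reserves = 22,300/1,715 = 13.0 months ≥ 2
42.1% falls in the override range (40%–45%), so the compensating-factor test applies.
Reserves 13.0 ≥ 12 months; credit score 659 < 680.
Override conditions not both satisfied; exception does not apply.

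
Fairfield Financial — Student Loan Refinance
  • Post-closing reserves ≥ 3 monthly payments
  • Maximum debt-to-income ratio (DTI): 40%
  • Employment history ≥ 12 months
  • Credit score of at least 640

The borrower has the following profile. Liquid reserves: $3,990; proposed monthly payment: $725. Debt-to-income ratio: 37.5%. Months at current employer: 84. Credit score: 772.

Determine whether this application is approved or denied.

Approved

Reserves = 3,990/725 = 5.5 months ≥ 3
DTI 37.5% ≤ 40%
Employment 84 ≥ 12 months
Credit score 772 ≥ 640 (meets)
All criteria satisfied.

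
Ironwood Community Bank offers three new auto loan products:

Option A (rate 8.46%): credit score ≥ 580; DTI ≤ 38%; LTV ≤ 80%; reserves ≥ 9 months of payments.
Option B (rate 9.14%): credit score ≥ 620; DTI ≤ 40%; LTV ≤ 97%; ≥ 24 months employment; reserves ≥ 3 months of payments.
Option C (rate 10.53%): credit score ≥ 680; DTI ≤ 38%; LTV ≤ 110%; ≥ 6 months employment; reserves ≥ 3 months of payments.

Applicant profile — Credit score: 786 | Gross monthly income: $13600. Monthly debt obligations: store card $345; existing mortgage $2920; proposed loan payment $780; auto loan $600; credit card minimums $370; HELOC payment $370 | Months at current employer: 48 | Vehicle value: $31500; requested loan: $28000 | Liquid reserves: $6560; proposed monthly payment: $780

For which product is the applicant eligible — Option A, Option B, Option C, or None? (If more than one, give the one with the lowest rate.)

Total debts = (345 + 2,920 + 780 + 600 + 370 + 370) = 5,385; DTI = 5,385/13,600 = 39.6%.
LTV = 28,000/31,500 = 88.9%.
Reserves = 6,560/780 = 8.4 months.
Option A: score 786 ≥ 580; DTI 39.6% > 38%; LTV 88.9% > 80%; reserves 8.4 < 9 mo → does not qualify.
Option B: score 786 ≥ 620; DTI 39.6% ≤ 40%; LTV 88.9% ≤ 97%; employment 48 ≥ 24 mo; reserves 8.4 ≥ 3 mo → qualifies.
Option C: score 786 ≥ 680; DTI 39.6% > 38%; LTV 88.9% ≤ 110%; employment 48 ≥ 6 mo; reserves 8.4 ≥ 3 mo → does not qualify.

Option B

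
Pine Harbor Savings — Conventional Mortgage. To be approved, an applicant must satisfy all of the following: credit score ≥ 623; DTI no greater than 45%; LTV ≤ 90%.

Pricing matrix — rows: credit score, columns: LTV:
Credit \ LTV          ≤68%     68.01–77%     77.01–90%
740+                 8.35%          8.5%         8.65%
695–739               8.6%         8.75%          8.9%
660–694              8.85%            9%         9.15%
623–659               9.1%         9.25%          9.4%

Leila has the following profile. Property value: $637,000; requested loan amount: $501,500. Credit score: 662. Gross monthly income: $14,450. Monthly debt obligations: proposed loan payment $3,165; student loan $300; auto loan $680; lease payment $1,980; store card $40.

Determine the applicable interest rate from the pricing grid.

Credit score 662 ≥ 623; Total monthly debts = (3,165 + 300 + 680 + 1,980 + 40) = 6,165. Debt-to-income = 6,165/14,450 = 42.7% — meets 45% limit
LTV = 501,500/637,000 = 78.7% ≤ 90%
Row: 662 falls in 660–694. Column: 78.7% falls in 77.01–90%. Rate = 9.15%.

9.15%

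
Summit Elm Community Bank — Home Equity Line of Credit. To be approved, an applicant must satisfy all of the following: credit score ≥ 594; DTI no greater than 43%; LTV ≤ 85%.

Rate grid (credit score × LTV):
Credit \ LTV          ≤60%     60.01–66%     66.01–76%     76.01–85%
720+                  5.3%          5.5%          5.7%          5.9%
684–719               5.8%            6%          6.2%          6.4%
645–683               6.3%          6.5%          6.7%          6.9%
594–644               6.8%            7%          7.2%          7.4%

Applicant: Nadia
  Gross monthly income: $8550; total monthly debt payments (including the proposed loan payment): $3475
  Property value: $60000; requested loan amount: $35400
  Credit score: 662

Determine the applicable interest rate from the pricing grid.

Credit score 662 ≥ 594; DTI: 3,475 ÷ 8,550 = 40.6%, within the 43% cap
LTV: 35,400 ÷ 60,000 = 59%, within 85% cap
Row: 662 falls in 645–683. Column: 59% falls in ≤60%. Rate = 6.3%.

6.3%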